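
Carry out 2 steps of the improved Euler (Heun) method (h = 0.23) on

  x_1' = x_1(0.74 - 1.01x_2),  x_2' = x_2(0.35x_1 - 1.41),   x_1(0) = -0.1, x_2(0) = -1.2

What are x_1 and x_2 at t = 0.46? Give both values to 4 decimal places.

-0.2067, -0.6225

Heun on (x_1,x_2): k1 = f(t_n, state_n); k2 = f(t_n + h, state_n + h·k1); state_{n+1} = state_n + (h/2)·(k1 + k2).
0.000000: (-0.100000, -1.200000)
  k1 = (-0.195200, 1.734000)
  predictor → (-0.144896, -0.801180)
  k2 = (-0.224472, 1.170295)
  → (-0.148262, -0.866006)
0.230000: (-0.148262, -0.866006)
  k1 = (-0.239394, 1.266007)
  predictor → (-0.203323, -0.574824)
  k2 = (-0.268503, 0.851409)
  → (-0.206670, -0.622503)
(x_1(0.46), x_2(0.46)) ≈ (-0.2067, -0.6225)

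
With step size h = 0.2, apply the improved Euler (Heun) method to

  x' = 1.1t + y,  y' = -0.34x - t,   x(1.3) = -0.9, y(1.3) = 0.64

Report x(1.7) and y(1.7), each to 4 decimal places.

-0.0772, 0.1060

Heun on (x,y): k1 = f(t_n, state_n); k2 = f(t_n + h, state_n + h·k1); state_{n+1} = state_n + (h/2)·(k1 + k2).
1.300000: (-0.900000, 0.640000)
  k1 = (2.070000, -0.994000)
  predictor → (-0.486000, 0.441200)
  k2 = (2.091200, -1.334760)
  → (-0.483880, 0.407124)
1.500000: (-0.483880, 0.407124)
  k1 = (2.057124, -1.335481)
  predictor → (-0.072455, 0.140028)
  k2 = (2.010028, -1.675365)
  → (-0.077165, 0.106039)
(x(1.7), y(1.7)) ≈ (-0.0772, 0.1060)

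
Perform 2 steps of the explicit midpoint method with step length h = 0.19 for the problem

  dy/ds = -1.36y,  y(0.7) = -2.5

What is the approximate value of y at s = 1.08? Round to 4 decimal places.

Midpoint: k1 = f(s_n, y_n); k2 = f(s_n + h/2, y_n + (h/2)·k1); y_{n+1} = y_n + h·k2.
s=0.700000, y=-2.500000:
  k1 = f(0.700000, -2.500000) = 3.400000
  k2 = f(0.795000, -2.177000) = 2.960720
  y ← -2.500000 + 0.19·2.960720 = -1.937463
s=0.890000, y=-1.937463:
  k1 = f(0.890000, -1.937463) = 2.634950
  k2 = f(0.985000, -1.687143) = 2.294514
  y ← -1.937463 + 0.19·2.294514 = -1.501505
y(1.08) ≈ -1.5015

-1.5015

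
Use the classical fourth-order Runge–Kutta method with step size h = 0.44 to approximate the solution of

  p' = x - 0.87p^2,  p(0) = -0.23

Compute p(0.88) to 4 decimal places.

0.1372

RK4: k1 = f(x_n, p_n); k2 = f(x_n + h/2, p_n + (h/2)·k1); k3 = f(x_n + h/2, p_n + (h/2)·k2); k4 = f(x_n + h, p_n + h·k3); p_{n+1} = p_n + (h/6)·(k1 + 2k2 + 2k3 + k4).
x=0.000000, p=-0.230000:
  k1 = f(0.000000, -0.230000) = -0.046023
  k2 = f(0.220000, -0.240125) = 0.169836
  k3 = f(0.220000, -0.192636) = 0.187715
  k4 = f(0.440000, -0.147405) = 0.421096
  p ← -0.230000 + (0.44/6)·(k1 + 2k2 + 2k3 + k4) = -0.150054
x=0.440000, p=-0.150054:
  k1 = f(0.440000, -0.150054) = 0.420411
  k2 = f(0.660000, -0.057563) = 0.657117
  k3 = f(0.660000, -0.005488) = 0.659974
  k4 = f(0.880000, 0.140335) = 0.862866
  p ← -0.150054 + (0.44/6)·(k1 + 2k2 + 2k3 + k4) = 0.137227
p(0.88) ≈ 0.1372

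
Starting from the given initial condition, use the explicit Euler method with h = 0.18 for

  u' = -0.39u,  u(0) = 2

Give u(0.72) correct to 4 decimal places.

Euler: u_{n+1} = u_n + h·f(x_n, u_n).
x=0.000000, u=2.000000: f=-0.780000 → u ← 2.000000 + 0.18·(-0.780000) = 1.859600
x=0.180000, u=1.859600: f=-0.725244 → u ← 1.859600 + 0.18·(-0.725244) = 1.729056
x=0.360000, u=1.729056: f=-0.674332 → u ← 1.729056 + 0.18·(-0.674332) = 1.607676
x=0.540000, u=1.607676: f=-0.626994 → u ← 1.607676 + 0.18·(-0.626994) = 1.494817
u(0.72) ≈ 1.4948

1.4948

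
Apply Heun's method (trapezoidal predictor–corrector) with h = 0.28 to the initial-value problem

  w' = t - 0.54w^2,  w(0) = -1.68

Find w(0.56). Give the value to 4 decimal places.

Heun: k1 = f(t_n, w_n); k2 = f(t_n + h, w_n + h·k1); w_{n+1} = w_n + (h/2)·(k1 + k2).
t=0.000000, w=-1.680000:
  k1 = f(0.000000, -1.680000) = -1.524096
  k2 = f(0.280000, -2.106747) = -2.116727
  w ← -1.680000 + (0.28/2)·(-1.524096 + (-2.116727)) = -2.189715
t=0.280000, w=-2.189715:
  k1 = f(0.280000, -2.189715) = -2.309220
  k2 = f(0.560000, -2.836297) = -3.784073
  w ← -2.189715 + (0.28/2)·(-2.309220 + (-3.784073)) = -3.042776
w(0.56) ≈ -3.0428

-3.0428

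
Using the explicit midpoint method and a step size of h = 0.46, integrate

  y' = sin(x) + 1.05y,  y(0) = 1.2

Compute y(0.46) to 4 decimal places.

Midpoint: k1 = f(x_n, y_n); k2 = f(x_n + h/2, y_n + (h/2)·k1); y_{n+1} = y_n + h·k2.
x=0.000000, y=1.200000:
  k1 = f(0.000000, 1.200000) = 1.260000
  k2 = f(0.230000, 1.489800) = 1.792268
  y ← 1.200000 + 0.46·1.792268 = 2.024443
y(0.46) ≈ 2.0244

2.0244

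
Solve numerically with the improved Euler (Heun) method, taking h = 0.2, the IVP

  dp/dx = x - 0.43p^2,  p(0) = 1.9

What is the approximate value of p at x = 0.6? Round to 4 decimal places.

1.4257

Heun: k1 = f(x_n, p_n); k2 = f(x_n + h, p_n + h·k1); p_{n+1} = p_n + (h/2)·(k1 + k2).
x=0.000000, p=1.900000:
  k1 = f(0.000000, 1.900000) = -1.552300
  k2 = f(0.200000, 1.589540) = -0.886454
  p ← 1.900000 + (0.2/2)·(-1.552300 + (-0.886454)) = 1.656125
x=0.200000, p=1.656125:
  k1 = f(0.200000, 1.656125) = -0.979382
  k2 = f(0.400000, 1.460248) = -0.516900
  p ← 1.656125 + (0.2/2)·(-0.979382 + (-0.516900)) = 1.506496
x=0.400000, p=1.506496:
  k1 = f(0.400000, 1.506496) = -0.575899
  k2 = f(0.600000, 1.391317) = -0.232378
  p ← 1.506496 + (0.2/2)·(-0.575899 + (-0.232378)) = 1.425669
p(0.6) ≈ 1.4257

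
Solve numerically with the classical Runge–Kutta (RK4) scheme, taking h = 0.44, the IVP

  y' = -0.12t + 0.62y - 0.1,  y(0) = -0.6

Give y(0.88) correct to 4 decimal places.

-1.2086

RK4: k1 = f(t_n, y_n); k2 = f(t_n + h/2, y_n + (h/2)·k1); k3 = f(t_n + h/2, y_n + (h/2)·k2); k4 = f(t_n + h, y_n + h·k3); y_{n+1} = y_n + (h/6)·(k1 + 2k2 + 2k3 + k4).
t=0.000000, y=-0.600000:
  k1 = f(0.000000, -0.600000) = -0.472000
  k2 = f(0.220000, -0.703840) = -0.562781
  k3 = f(0.220000, -0.723812) = -0.575163
  k4 = f(0.440000, -0.853072) = -0.681705
  y ← -0.600000 + (0.44/6)·(k1 + 2k2 + 2k3 + k4) = -0.851503
t=0.440000, y=-0.851503:
  k1 = f(0.440000, -0.851503) = -0.680732
  k2 = f(0.660000, -1.001265) = -0.799984
  k3 = f(0.660000, -1.027500) = -0.816250
  k4 = f(0.880000, -1.210653) = -0.956205
  y ← -0.851503 + (0.44/6)·(k1 + 2k2 + 2k3 + k4) = -1.208593
y(0.88) ≈ -1.2086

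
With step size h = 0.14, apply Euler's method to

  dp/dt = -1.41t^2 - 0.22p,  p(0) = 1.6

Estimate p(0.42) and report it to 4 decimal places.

1.4374

Euler: p_{n+1} = p_n + h·f(t_n, p_n).
t=0.000000, p=1.600000: f=-0.352000 → p ← 1.600000 + 0.14·(-0.352000) = 1.550720
t=0.140000, p=1.550720: f=-0.368794 → p ← 1.550720 + 0.14·(-0.368794) = 1.499089
t=0.280000, p=1.499089: f=-0.440344 → p ← 1.499089 + 0.14·(-0.440344) = 1.437441
p(0.42) ≈ 1.4374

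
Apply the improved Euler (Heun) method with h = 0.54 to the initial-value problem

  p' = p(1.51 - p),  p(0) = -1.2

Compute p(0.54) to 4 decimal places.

Heun: k1 = f(x_n, p_n); k2 = f(x_n + h, p_n + h·k1); p_{n+1} = p_n + (h/2)·(k1 + k2).
x=0.000000, p=-1.200000:
  k1 = f(0.000000, -1.200000) = -3.252000
  k2 = f(0.540000, -2.956080) = -13.202090
  p ← -1.200000 + (0.54/2)·(-3.252000 + (-13.202090)) = -5.642604
p(0.54) ≈ -5.6426

-5.6426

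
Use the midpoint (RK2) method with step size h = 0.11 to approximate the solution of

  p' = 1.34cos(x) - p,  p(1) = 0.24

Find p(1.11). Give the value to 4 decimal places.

0.2834

Midpoint: k1 = f(x_n, p_n); k2 = f(x_n + h/2, p_n + (h/2)·k1); p_{n+1} = p_n + h·k2.
x=1.000000, p=0.240000:
  k1 = f(1.000000, 0.240000) = 0.484005
  k2 = f(1.055000, 0.266620) = 0.394305
  p ← 0.240000 + 0.11·0.394305 = 0.283374
p(1.11) ≈ 0.2834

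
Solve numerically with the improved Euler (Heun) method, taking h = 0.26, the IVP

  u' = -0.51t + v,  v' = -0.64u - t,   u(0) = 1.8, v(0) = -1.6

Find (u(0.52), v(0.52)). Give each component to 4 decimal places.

Heun on (u,v): k1 = f(t_n, state_n); k2 = f(t_n + h, state_n + h·k1); state_{n+1} = state_n + (h/2)·(k1 + k2).
0.000000: (1.800000, -1.600000)
  k1 = (-1.600000, -1.152000)
  predictor → (1.384000, -1.899520)
  k2 = (-2.032120, -1.145760)
  → (1.327824, -1.898709)
0.260000: (1.327824, -1.898709)
  k1 = (-2.031309, -1.109808)
  predictor → (0.799684, -2.187259)
  k2 = (-2.452459, -1.031798)
  → (0.744935, -2.177118)
(u(0.52), v(0.52)) ≈ (0.7449, -2.1771)

0.7449, -2.1771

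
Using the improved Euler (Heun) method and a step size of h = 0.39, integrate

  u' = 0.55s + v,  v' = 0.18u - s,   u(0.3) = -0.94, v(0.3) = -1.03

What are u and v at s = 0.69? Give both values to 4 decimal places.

-1.2712, -1.3009

Heun on (u,v): k1 = f(s_n, state_n); k2 = f(s_n + h, state_n + h·k1); state_{n+1} = state_n + (h/2)·(k1 + k2).
0.300000: (-0.940000, -1.030000)
  k1 = (-0.865000, -0.469200)
  predictor → (-1.277350, -1.212988)
  k2 = (-0.833488, -0.919923)
  → (-1.271205, -1.300879)
(u(0.69), v(0.69)) ≈ (-1.2712, -1.3009)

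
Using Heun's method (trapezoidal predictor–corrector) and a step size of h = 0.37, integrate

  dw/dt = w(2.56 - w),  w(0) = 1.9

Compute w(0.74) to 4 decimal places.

Heun: k1 = f(t_n, w_n); k2 = f(t_n + h, w_n + h·k1); w_{n+1} = w_n + (h/2)·(k1 + k2).
t=0.000000, w=1.900000:
  k1 = f(0.000000, 1.900000) = 1.254000
  k2 = f(0.370000, 2.363980) = 0.463387
  w ← 1.900000 + (0.37/2)·(1.254000 + 0.463387) = 2.217717
t=0.370000, w=2.217717:
  k1 = f(0.370000, 2.217717) = 0.759087
  k2 = f(0.740000, 2.498579) = 0.153465
  w ← 2.217717 + (0.37/2)·(0.759087 + 0.153465) = 2.386539
w(0.74) ≈ 2.3865

2.3865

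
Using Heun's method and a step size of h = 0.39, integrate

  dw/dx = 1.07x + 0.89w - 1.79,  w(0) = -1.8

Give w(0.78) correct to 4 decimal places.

Heun: k1 = f(x_n, w_n); k2 = f(x_n + h, w_n + h·k1); w_{n+1} = w_n + (h/2)·(k1 + k2).
x=0.000000, w=-1.800000:
  k1 = f(0.000000, -1.800000) = -3.392000
  k2 = f(0.390000, -3.122880) = -4.152063
  w ← -1.800000 + (0.39/2)·(-3.392000 + (-4.152063)) = -3.271092
x=0.390000, w=-3.271092:
  k1 = f(0.390000, -3.271092) = -4.283972
  k2 = f(0.780000, -4.941841) = -5.353639
  w ← -3.271092 + (0.39/2)·(-4.283972 + (-5.353639)) = -5.150426
w(0.78) ≈ -5.1504

-5.1504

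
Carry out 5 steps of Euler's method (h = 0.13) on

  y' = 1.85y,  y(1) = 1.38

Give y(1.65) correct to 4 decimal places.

4.0538

Euler: y_{n+1} = y_n + h·f(t_n, y_n).
t=1.000000, y=1.380000: f=2.553000 → y ← 1.380000 + 0.13·2.553000 = 1.711890
t=1.130000, y=1.711890: f=3.166996 → y ← 1.711890 + 0.13·3.166996 = 2.123600
t=1.260000, y=2.123600: f=3.928659 → y ← 2.123600 + 0.13·3.928659 = 2.634325
t=1.390000, y=2.634325: f=4.873502 → y ← 2.634325 + 0.13·4.873502 = 3.267880
t=1.520000, y=3.267880: f=6.045579 → y ← 3.267880 + 0.13·6.045579 = 4.053806
y(1.65) ≈ 4.0538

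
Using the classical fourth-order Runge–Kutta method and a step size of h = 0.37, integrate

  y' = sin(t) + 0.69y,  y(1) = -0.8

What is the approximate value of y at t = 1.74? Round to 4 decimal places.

RK4: k1 = f(t_n, y_n); k2 = f(t_n + h/2, y_n + (h/2)·k1); k3 = f(t_n + h/2, y_n + (h/2)·k2); k4 = f(t_n + h, y_n + h·k3); y_{n+1} = y_n + (h/6)·(k1 + 2k2 + 2k3 + k4).
t=1.000000, y=-0.800000:
  k1 = f(1.000000, -0.800000) = 0.289471
  k2 = f(1.185000, -0.746448) = 0.411450
  k3 = f(1.185000, -0.723882) = 0.427021
  k4 = f(1.370000, -0.642002) = 0.536926
  y ← -0.800000 + (0.37/6)·(k1 + 2k2 + 2k3 + k4) = -0.645627
t=1.370000, y=-0.645627:
  k1 = f(1.370000, -0.645627) = 0.534425
  k2 = f(1.555000, -0.546759) = 0.622612
  k3 = f(1.555000, -0.530444) = 0.633869
  k4 = f(1.740000, -0.411096) = 0.702063
  y ← -0.645627 + (0.37/6)·(k1 + 2k2 + 2k3 + k4) = -0.414411
y(1.74) ≈ -0.4144

-0.4144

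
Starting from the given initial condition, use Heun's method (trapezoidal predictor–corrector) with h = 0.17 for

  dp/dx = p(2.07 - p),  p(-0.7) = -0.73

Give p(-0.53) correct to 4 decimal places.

-1.1920

Heun: k1 = f(x_n, p_n); k2 = f(x_n + h, p_n + h·k1); p_{n+1} = p_n + (h/2)·(k1 + k2).
x=-0.700000, p=-0.730000:
  k1 = f(-0.700000, -0.730000) = -2.044000
  k2 = f(-0.530000, -1.077480) = -3.391347
  p ← -0.730000 + (0.17/2)·(-2.044000 + (-3.391347)) = -1.192004
p(-0.53) ≈ -1.1920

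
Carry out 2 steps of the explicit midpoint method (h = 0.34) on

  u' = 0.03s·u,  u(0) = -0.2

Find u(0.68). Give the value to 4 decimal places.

-0.2014

Midpoint: k1 = f(s_n, u_n); k2 = f(s_n + h/2, u_n + (h/2)·k1); u_{n+1} = u_n + h·k2.
s=0.000000, u=-0.200000:
  k1 = f(0.000000, -0.200000) = 0.000000
  k2 = f(0.170000, -0.200000) = -0.001020
  u ← -0.200000 + 0.34·(-0.001020) = -0.200347
s=0.340000, u=-0.200347:
  k1 = f(0.340000, -0.200347) = -0.002044
  k2 = f(0.510000, -0.200694) = -0.003071
  u ← -0.200347 + 0.34·(-0.003071) = -0.201391
u(0.68) ≈ -0.2014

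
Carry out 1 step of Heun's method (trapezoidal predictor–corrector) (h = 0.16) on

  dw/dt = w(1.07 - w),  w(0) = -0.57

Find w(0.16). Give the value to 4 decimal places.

Heun: k1 = f(t_n, w_n); k2 = f(t_n + h, w_n + h·k1); w_{n+1} = w_n + (h/2)·(k1 + k2).
t=0.000000, w=-0.570000:
  k1 = f(0.000000, -0.570000) = -0.934800
  k2 = f(0.160000, -0.719568) = -1.287716
  w ← -0.570000 + (0.16/2)·(-0.934800 + (-1.287716)) = -0.747801
w(0.16) ≈ -0.7478

-0.7478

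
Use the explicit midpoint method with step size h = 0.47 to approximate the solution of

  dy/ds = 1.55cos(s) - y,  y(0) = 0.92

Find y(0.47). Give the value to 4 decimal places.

1.1265

Midpoint: k1 = f(s_n, y_n); k2 = f(s_n + h/2, y_n + (h/2)·k1); y_{n+1} = y_n + h·k2.
s=0.000000, y=0.920000:
  k1 = f(0.000000, 0.920000) = 0.630000
  k2 = f(0.235000, 1.068050) = 0.439347
  y ← 0.920000 + 0.47·0.439347 = 1.126493
y(0.47) ≈ 1.1265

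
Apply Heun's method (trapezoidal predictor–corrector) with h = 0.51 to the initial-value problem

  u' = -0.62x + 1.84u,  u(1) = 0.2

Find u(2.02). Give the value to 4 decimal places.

Heun: k1 = f(x_n, u_n); k2 = f(x_n + h, u_n + h·k1); u_{n+1} = u_n + (h/2)·(k1 + k2).
x=1.000000, u=0.200000:
  k1 = f(1.000000, 0.200000) = -0.252000
  k2 = f(1.510000, 0.071480) = -0.804677
  u ← 0.200000 + (0.51/2)·(-0.252000 + (-0.804677)) = -0.069453
x=1.510000, u=-0.069453:
  k1 = f(1.510000, -0.069453) = -1.063993
  k2 = f(2.020000, -0.612089) = -2.378644
  u ← -0.069453 + (0.51/2)·(-1.063993 + (-2.378644)) = -0.947325
u(2.02) ≈ -0.9473

-0.9473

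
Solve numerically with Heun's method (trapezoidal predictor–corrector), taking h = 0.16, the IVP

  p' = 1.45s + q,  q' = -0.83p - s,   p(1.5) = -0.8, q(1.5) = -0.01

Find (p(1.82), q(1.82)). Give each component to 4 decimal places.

-0.0873, -0.4224

Heun on (p,q): k1 = f(s_n, state_n); k2 = f(s_n + h, state_n + h·k1); state_{n+1} = state_n + (h/2)·(k1 + k2).
1.500000: (-0.800000, -0.010000)
  k1 = (2.165000, -0.836000)
  predictor → (-0.453600, -0.143760)
  k2 = (2.263240, -1.283512)
  → (-0.445741, -0.179561)
1.660000: (-0.445741, -0.179561)
  k1 = (2.227439, -1.290035)
  predictor → (-0.089351, -0.385967)
  k2 = (2.253033, -1.745839)
  → (-0.087303, -0.422431)
(p(1.82), q(1.82)) ≈ (-0.0873, -0.4224)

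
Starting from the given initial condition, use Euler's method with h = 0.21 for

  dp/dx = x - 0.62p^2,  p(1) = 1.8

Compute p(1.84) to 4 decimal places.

1.5577

Euler: p_{n+1} = p_n + h·f(x_n, p_n).
x=1.000000, p=1.800000: f=-1.008800 → p ← 1.800000 + 0.21·(-1.008800) = 1.588152
x=1.210000, p=1.588152: f=-0.353781 → p ← 1.588152 + 0.21·(-0.353781) = 1.513858
x=1.420000, p=1.513858: f=-0.000895 → p ← 1.513858 + 0.21·(-0.000895) = 1.513670
x=1.630000, p=1.513670: f=0.209458 → p ← 1.513670 + 0.21·0.209458 = 1.557656
p(1.84) ≈ 1.5577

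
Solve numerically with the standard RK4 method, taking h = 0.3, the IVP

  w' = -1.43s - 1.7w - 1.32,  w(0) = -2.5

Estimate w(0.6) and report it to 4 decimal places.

RK4: k1 = f(s_n, w_n); k2 = f(s_n + h/2, w_n + (h/2)·k1); k3 = f(s_n + h/2, w_n + (h/2)·k2); k4 = f(s_n + h, w_n + h·k3); w_{n+1} = w_n + (h/6)·(k1 + 2k2 + 2k3 + k4).
s=0.000000, w=-2.500000:
  k1 = f(0.000000, -2.500000) = 2.930000
  k2 = f(0.150000, -2.060500) = 1.968350
  k3 = f(0.150000, -2.204747) = 2.213571
  k4 = f(0.300000, -1.835929) = 1.372079
  w ← -2.500000 + (0.3/6)·(k1 + 2k2 + 2k3 + k4) = -1.866704
s=0.300000, w=-1.866704:
  k1 = f(0.300000, -1.866704) = 1.424397
  k2 = f(0.450000, -1.653044) = 0.846676
  k3 = f(0.450000, -1.739703) = 0.993994
  k4 = f(0.600000, -1.568506) = 0.488460
  w ← -1.866704 + (0.3/6)·(k1 + 2k2 + 2k3 + k4) = -1.586994
w(0.6) ≈ -1.5870

-1.5870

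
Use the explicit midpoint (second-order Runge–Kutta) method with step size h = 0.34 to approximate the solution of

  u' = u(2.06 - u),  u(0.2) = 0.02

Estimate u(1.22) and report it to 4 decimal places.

0.1401

Midpoint: k1 = f(x_n, u_n); k2 = f(x_n + h/2, u_n + (h/2)·k1); u_{n+1} = u_n + h·k2.
x=0.200000, u=0.020000:
  k1 = f(0.200000, 0.020000) = 0.040800
  k2 = f(0.370000, 0.026936) = 0.054763
  u ← 0.020000 + 0.34·0.054763 = 0.038619
x=0.540000, u=0.038619:
  k1 = f(0.540000, 0.038619) = 0.078064
  k2 = f(0.710000, 0.051890) = 0.104201
  u ← 0.038619 + 0.34·0.104201 = 0.074048
x=0.880000, u=0.074048:
  k1 = f(0.880000, 0.074048) = 0.147055
  k2 = f(1.050000, 0.099047) = 0.194227
  u ← 0.074048 + 0.34·0.194227 = 0.140085
u(1.22) ≈ 0.1401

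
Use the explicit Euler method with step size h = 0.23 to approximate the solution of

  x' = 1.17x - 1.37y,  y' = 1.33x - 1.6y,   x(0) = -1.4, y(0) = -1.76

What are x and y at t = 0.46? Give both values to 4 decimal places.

Euler on (x,y): x_{n+1} = x_n + h·x', y_{n+1} = y_n + h·y'.
0.000000: (-1.400000, -1.760000); f=(0.773200, 0.954000) → (-1.222164, -1.540580)
0.230000: (-1.222164, -1.540580); f=(0.680663, 0.839450) → (-1.065612, -1.347507)
(x(0.46), y(0.46)) ≈ (-1.0656, -1.3475)

-1.0656, -1.3475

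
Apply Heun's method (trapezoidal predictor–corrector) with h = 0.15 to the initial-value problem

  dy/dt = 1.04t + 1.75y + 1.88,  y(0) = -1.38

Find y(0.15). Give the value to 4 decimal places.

-1.4591

Heun: k1 = f(t_n, y_n); k2 = f(t_n + h, y_n + h·k1); y_{n+1} = y_n + (h/2)·(k1 + k2).
t=0.000000, y=-1.380000:
  k1 = f(0.000000, -1.380000) = -0.535000
  k2 = f(0.150000, -1.460250) = -0.519437
  y ← -1.380000 + (0.15/2)·(-0.535000 + (-0.519437)) = -1.459083
y(0.15) ≈ -1.4591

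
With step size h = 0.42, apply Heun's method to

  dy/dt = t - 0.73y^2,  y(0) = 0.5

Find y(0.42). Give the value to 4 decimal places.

0.5224

Heun: k1 = f(t_n, y_n); k2 = f(t_n + h, y_n + h·k1); y_{n+1} = y_n + (h/2)·(k1 + k2).
t=0.000000, y=0.500000:
  k1 = f(0.000000, 0.500000) = -0.182500
  k2 = f(0.420000, 0.423350) = 0.289166
  y ← 0.500000 + (0.42/2)·(-0.182500 + 0.289166) = 0.522400
y(0.42) ≈ 0.5224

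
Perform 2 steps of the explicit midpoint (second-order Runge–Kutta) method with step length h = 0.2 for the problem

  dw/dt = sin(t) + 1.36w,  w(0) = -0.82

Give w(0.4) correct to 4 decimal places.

Midpoint: k1 = f(t_n, w_n); k2 = f(t_n + h/2, w_n + (h/2)·k1); w_{n+1} = w_n + h·k2.
t=0.000000, w=-0.820000:
  k1 = f(0.000000, -0.820000) = -1.115200
  k2 = f(0.100000, -0.931520) = -1.167034
  w ← -0.820000 + 0.2·(-1.167034) = -1.053407
t=0.200000, w=-1.053407:
  k1 = f(0.200000, -1.053407) = -1.233964
  k2 = f(0.300000, -1.176803) = -1.304932
  w ← -1.053407 + 0.2·(-1.304932) = -1.314393
w(0.4) ≈ -1.3144

-1.3144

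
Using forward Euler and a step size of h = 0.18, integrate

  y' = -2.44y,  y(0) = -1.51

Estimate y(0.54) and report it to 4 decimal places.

-0.2663

Euler: y_{n+1} = y_n + h·f(x_n, y_n).
x=0.000000, y=-1.510000: f=3.684400 → y ← -1.510000 + 0.18·3.684400 = -0.846808
x=0.180000, y=-0.846808: f=2.066212 → y ← -0.846808 + 0.18·2.066212 = -0.474890
x=0.360000, y=-0.474890: f=1.158731 → y ← -0.474890 + 0.18·1.158731 = -0.266318
y(0.54) ≈ -0.2663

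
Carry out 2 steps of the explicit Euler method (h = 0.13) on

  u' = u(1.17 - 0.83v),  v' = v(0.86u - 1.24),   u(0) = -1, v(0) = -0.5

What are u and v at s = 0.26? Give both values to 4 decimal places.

Euler on (u,v): u_{n+1} = u_n + h·u', v_{n+1} = v_n + h·v'.
0.000000: (-1.000000, -0.500000); f=(-1.585000, 1.050000) → (-1.206050, -0.363500)
0.130000: (-1.206050, -0.363500); f=(-1.774950, 0.827763) → (-1.436793, -0.255891)
(u(0.26), v(0.26)) ≈ (-1.4368, -0.2559)

-1.4368, -0.2559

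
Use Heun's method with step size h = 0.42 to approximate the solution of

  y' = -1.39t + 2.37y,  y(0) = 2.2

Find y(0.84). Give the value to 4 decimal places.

Heun: k1 = f(t_n, y_n); k2 = f(t_n + h, y_n + h·k1); y_{n+1} = y_n + (h/2)·(k1 + k2).
t=0.000000, y=2.200000:
  k1 = f(0.000000, 2.200000) = 5.214000
  k2 = f(0.420000, 4.389880) = 9.820216
  y ← 2.200000 + (0.42/2)·(5.214000 + 9.820216) = 5.357185
t=0.420000, y=5.357185:
  k1 = f(0.420000, 5.357185) = 12.112729
  k2 = f(0.840000, 10.444531) = 23.585940
  y ← 5.357185 + (0.42/2)·(12.112729 + 23.585940) = 12.853906
y(0.84) ≈ 12.8539

12.8539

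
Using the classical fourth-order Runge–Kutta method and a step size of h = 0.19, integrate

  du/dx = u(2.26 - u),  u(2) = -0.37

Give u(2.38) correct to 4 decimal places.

-1.1226

RK4: k1 = f(x_n, u_n); k2 = f(x_n + h/2, u_n + (h/2)·k1); k3 = f(x_n + h/2, u_n + (h/2)·k2); k4 = f(x_n + h, u_n + h·k3); u_{n+1} = u_n + (h/6)·(k1 + 2k2 + 2k3 + k4).
x=2.000000, u=-0.370000:
  k1 = f(2.000000, -0.370000) = -0.973100
  k2 = f(2.095000, -0.462444) = -1.258979
  k3 = f(2.095000, -0.489603) = -1.346214
  k4 = f(2.190000, -0.625781) = -1.805866
  u ← -0.370000 + (0.19/6)·(k1 + 2k2 + 2k3 + k4) = -0.622996
x=2.190000, u=-0.622996:
  k1 = f(2.190000, -0.622996) = -1.796096
  k2 = f(2.285000, -0.793625) = -2.423434
  k3 = f(2.285000, -0.853222) = -2.656271
  k4 = f(2.380000, -1.127688) = -3.820254
  u ← -0.622996 + (0.19/6)·(k1 + 2k2 + 2k3 + k4) = -1.122562
u(2.38) ≈ -1.1226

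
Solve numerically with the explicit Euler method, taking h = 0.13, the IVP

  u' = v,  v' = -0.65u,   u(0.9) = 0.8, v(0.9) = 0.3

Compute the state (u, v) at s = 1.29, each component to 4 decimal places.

Euler on (u,v): u_{n+1} = u_n + h·u', v_{n+1} = v_n + h·v'.
0.900000: (0.800000, 0.300000); f=(0.300000, -0.520000) → (0.839000, 0.232400)
1.030000: (0.839000, 0.232400); f=(0.232400, -0.545350) → (0.869212, 0.161504)
1.160000: (0.869212, 0.161504); f=(0.161504, -0.564988) → (0.890208, 0.088056)
(u(1.29), v(1.29)) ≈ (0.8902, 0.0881)

0.8902, 0.0881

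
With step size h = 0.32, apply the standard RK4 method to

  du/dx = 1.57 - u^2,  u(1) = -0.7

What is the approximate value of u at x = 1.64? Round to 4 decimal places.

0.2119

RK4: k1 = f(x_n, u_n); k2 = f(x_n + h/2, u_n + (h/2)·k1); k3 = f(x_n + h/2, u_n + (h/2)·k2); k4 = f(x_n + h, u_n + h·k3); u_{n+1} = u_n + (h/6)·(k1 + 2k2 + 2k3 + k4).
x=1.000000, u=-0.700000:
  k1 = f(1.000000, -0.700000) = 1.080000
  k2 = f(1.160000, -0.527200) = 1.292060
  k3 = f(1.160000, -0.493270) = 1.326684
  k4 = f(1.320000, -0.275461) = 1.494121
  u ← -0.700000 + (0.32/6)·(k1 + 2k2 + 2k3 + k4) = -0.283381
x=1.320000, u=-0.283381:
  k1 = f(1.320000, -0.283381) = 1.489695
  k2 = f(1.480000, -0.045030) = 1.567972
  k3 = f(1.480000, -0.032505) = 1.568943
  k4 = f(1.640000, 0.218681) = 1.522179
  u ← -0.283381 + (0.32/6)·(k1 + 2k2 + 2k3 + k4) = 0.211857
u(1.64) ≈ 0.2119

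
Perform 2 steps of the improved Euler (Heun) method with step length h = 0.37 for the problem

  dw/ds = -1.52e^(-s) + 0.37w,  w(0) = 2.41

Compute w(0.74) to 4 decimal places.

2.2225

Heun: k1 = f(s_n, w_n); k2 = f(s_n + h, w_n + h·k1); w_{n+1} = w_n + (h/2)·(k1 + k2).
s=0.000000, w=2.410000:
  k1 = f(0.000000, 2.410000) = -0.628300
  k2 = f(0.370000, 2.177529) = -0.244230
  w ← 2.410000 + (0.37/2)·(-0.628300 + (-0.244230)) = 2.248582
s=0.370000, w=2.248582:
  k1 = f(0.370000, 2.248582) = -0.217941
  k2 = f(0.740000, 2.167944) = 0.076926
  w ← 2.248582 + (0.37/2)·(-0.217941 + 0.076926) = 2.222494
w(0.74) ≈ 2.2225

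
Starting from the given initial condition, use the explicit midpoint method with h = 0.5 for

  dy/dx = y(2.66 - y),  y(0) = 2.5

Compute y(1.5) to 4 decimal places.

2.6363

Midpoint: k1 = f(x_n, y_n); k2 = f(x_n + h/2, y_n + (h/2)·k1); y_{n+1} = y_n + h·k2.
x=0.000000, y=2.500000:
  k1 = f(0.000000, 2.500000) = 0.400000
  k2 = f(0.250000, 2.600000) = 0.156000
  y ← 2.500000 + 0.5·0.156000 = 2.578000
x=0.500000, y=2.578000:
  k1 = f(0.500000, 2.578000) = 0.211396
  k2 = f(0.750000, 2.630849) = 0.076692
  y ← 2.578000 + 0.5·0.076692 = 2.616346
x=1.000000, y=2.616346:
  k1 = f(1.000000, 2.616346) = 0.114214
  k2 = f(1.250000, 2.644899) = 0.039939
  y ← 2.616346 + 0.5·0.039939 = 2.636316
y(1.5) ≈ 2.6363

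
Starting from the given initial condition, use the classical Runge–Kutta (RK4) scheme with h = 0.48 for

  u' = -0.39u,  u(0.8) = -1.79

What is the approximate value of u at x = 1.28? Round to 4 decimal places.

RK4: k1 = f(x_n, u_n); k2 = f(x_n + h/2, u_n + (h/2)·k1); k3 = f(x_n + h/2, u_n + (h/2)·k2); k4 = f(x_n + h, u_n + h·k3); u_{n+1} = u_n + (h/6)·(k1 + 2k2 + 2k3 + k4).
x=0.800000, u=-1.790000:
  k1 = f(0.800000, -1.790000) = 0.698100
  k2 = f(1.040000, -1.622456) = 0.632758
  k3 = f(1.040000, -1.638138) = 0.638874
  k4 = f(1.280000, -1.483341) = 0.578503
  u ← -1.790000 + (0.48/6)·(k1 + 2k2 + 2k3 + k4) = -1.484411
u(1.28) ≈ -1.4844

-1.4844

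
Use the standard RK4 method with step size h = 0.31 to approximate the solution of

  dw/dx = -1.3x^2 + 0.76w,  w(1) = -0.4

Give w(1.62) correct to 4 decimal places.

RK4: k1 = f(x_n, w_n); k2 = f(x_n + h/2, w_n + (h/2)·k1); k3 = f(x_n + h/2, w_n + (h/2)·k2); k4 = f(x_n + h, w_n + h·k3); w_{n+1} = w_n + (h/6)·(k1 + 2k2 + 2k3 + k4).
x=1.000000, w=-0.400000:
  k1 = f(1.000000, -0.400000) = -1.604000
  k2 = f(1.155000, -0.648620) = -2.227184
  k3 = f(1.155000, -0.745213) = -2.300595
  k4 = f(1.310000, -1.113184) = -3.076950
  w ← -0.400000 + (0.31/6)·(k1 + 2k2 + 2k3 + k4) = -1.109720
x=1.310000, w=-1.109720:
  k1 = f(1.310000, -1.109720) = -3.074317
  k2 = f(1.465000, -1.586239) = -3.995634
  k3 = f(1.465000, -1.729043) = -4.104165
  k4 = f(1.620000, -2.382011) = -5.222048
  w ← -1.109720 + (0.31/6)·(k1 + 2k2 + 2k3 + k4) = -2.375344
w(1.62) ≈ -2.3753

-2.3753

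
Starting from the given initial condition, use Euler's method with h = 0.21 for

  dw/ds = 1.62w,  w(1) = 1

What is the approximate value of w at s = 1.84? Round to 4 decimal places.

Euler: w_{n+1} = w_n + h·f(s_n, w_n).
s=1.000000, w=1.000000: f=1.620000 → w ← 1.000000 + 0.21·1.620000 = 1.340200
s=1.210000, w=1.340200: f=2.171124 → w ← 1.340200 + 0.21·2.171124 = 1.796136
s=1.420000, w=1.796136: f=2.909740 → w ← 1.796136 + 0.21·2.909740 = 2.407182
s=1.630000, w=2.407182: f=3.899634 → w ← 2.407182 + 0.21·3.899634 = 3.226105
w(1.84) ≈ 3.2261

3.2261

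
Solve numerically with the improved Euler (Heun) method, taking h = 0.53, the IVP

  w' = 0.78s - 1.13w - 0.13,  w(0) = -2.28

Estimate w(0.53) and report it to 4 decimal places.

Heun: k1 = f(s_n, w_n); k2 = f(s_n + h, w_n + h·k1); w_{n+1} = w_n + (h/2)·(k1 + k2).
s=0.000000, w=-2.280000:
  k1 = f(0.000000, -2.280000) = 2.446400
  k2 = f(0.530000, -0.983408) = 1.394651
  w ← -2.280000 + (0.53/2)·(2.446400 + 1.394651) = -1.262121
w(0.53) ≈ -1.2621

-1.2621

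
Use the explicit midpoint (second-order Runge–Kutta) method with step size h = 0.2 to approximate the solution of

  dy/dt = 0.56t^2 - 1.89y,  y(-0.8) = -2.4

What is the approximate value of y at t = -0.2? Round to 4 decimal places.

Midpoint: k1 = f(t_n, y_n); k2 = f(t_n + h/2, y_n + (h/2)·k1); y_{n+1} = y_n + h·k2.
t=-0.800000, y=-2.400000:
  k1 = f(-0.800000, -2.400000) = 4.894400
  k2 = f(-0.700000, -1.910560) = 3.885358
  y ← -2.400000 + 0.2·3.885358 = -1.622928
t=-0.600000, y=-1.622928:
  k1 = f(-0.600000, -1.622928) = 3.268935
  k2 = f(-0.500000, -1.296035) = 2.589506
  y ← -1.622928 + 0.2·2.589506 = -1.105027
t=-0.400000, y=-1.105027:
  k1 = f(-0.400000, -1.105027) = 2.178101
  k2 = f(-0.300000, -0.887217) = 1.727240
  y ← -1.105027 + 0.2·1.727240 = -0.759579
y(-0.2) ≈ -0.7596

-0.7596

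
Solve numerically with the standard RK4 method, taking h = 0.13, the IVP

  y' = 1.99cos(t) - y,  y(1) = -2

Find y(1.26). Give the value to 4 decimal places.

RK4: k1 = f(t_n, y_n); k2 = f(t_n + h/2, y_n + (h/2)·k1); k3 = f(t_n + h/2, y_n + (h/2)·k2); k4 = f(t_n + h, y_n + h·k3); y_{n+1} = y_n + (h/6)·(k1 + 2k2 + 2k3 + k4).
t=1.000000, y=-2.000000:
  k1 = f(1.000000, -2.000000) = 3.075202
  k2 = f(1.065000, -1.800112) = 2.764275
  k3 = f(1.065000, -1.820322) = 2.784485
  k4 = f(1.130000, -1.638017) = 2.487070
  y ← -2.000000 + (0.13/6)·(k1 + 2k2 + 2k3 + k4) = -1.639038
t=1.130000, y=-1.639038:
  k1 = f(1.130000, -1.639038) = 2.488091
  k2 = f(1.195000, -1.477312) = 2.207669
  k3 = f(1.195000, -1.495539) = 2.225896
  k4 = f(1.260000, -1.349671) = 1.958247
  y ← -1.639038 + (0.13/6)·(k1 + 2k2 + 2k3 + k4) = -1.350579
y(1.26) ≈ -1.3506

-1.3506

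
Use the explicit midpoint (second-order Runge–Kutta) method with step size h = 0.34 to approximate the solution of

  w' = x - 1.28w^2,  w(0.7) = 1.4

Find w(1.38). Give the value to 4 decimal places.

1.1061

Midpoint: k1 = f(x_n, w_n); k2 = f(x_n + h/2, w_n + (h/2)·k1); w_{n+1} = w_n + h·k2.
x=0.700000, w=1.400000:
  k1 = f(0.700000, 1.400000) = -1.808800
  k2 = f(0.870000, 1.092504) = -0.657763
  w ← 1.400000 + 0.34·(-0.657763) = 1.176361
x=1.040000, w=1.176361:
  k1 = f(1.040000, 1.176361) = -0.731295
  k2 = f(1.210000, 1.052040) = -0.206690
  w ← 1.176361 + 0.34·(-0.206690) = 1.106086
w(1.38) ≈ 1.1061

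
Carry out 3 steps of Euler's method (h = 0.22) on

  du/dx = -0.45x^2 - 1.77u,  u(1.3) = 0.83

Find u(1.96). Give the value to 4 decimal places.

-0.3128

Euler: u_{n+1} = u_n + h·f(x_n, u_n).
x=1.300000, u=0.830000: f=-2.229600 → u ← 0.830000 + 0.22·(-2.229600) = 0.339488
x=1.520000, u=0.339488: f=-1.640574 → u ← 0.339488 + 0.22·(-1.640574) = -0.021438
x=1.740000, u=-0.021438: f=-1.324474 → u ← -0.021438 + 0.22·(-1.324474) = -0.312823
u(1.96) ≈ -0.3128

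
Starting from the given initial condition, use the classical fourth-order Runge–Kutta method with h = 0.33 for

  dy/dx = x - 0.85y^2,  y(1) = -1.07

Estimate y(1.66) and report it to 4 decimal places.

-0.7139

RK4: k1 = f(x_n, y_n); k2 = f(x_n + h/2, y_n + (h/2)·k1); k3 = f(x_n + h/2, y_n + (h/2)·k2); k4 = f(x_n + h, y_n + h·k3); y_{n+1} = y_n + (h/6)·(k1 + 2k2 + 2k3 + k4).
x=1.000000, y=-1.070000:
  k1 = f(1.000000, -1.070000) = 0.026835
  k2 = f(1.165000, -1.065572) = 0.199872
  k3 = f(1.165000, -1.037021) = 0.250899
  k4 = f(1.330000, -0.987203) = 0.501615
  y ← -1.070000 + (0.33/6)·(k1 + 2k2 + 2k3 + k4) = -0.991350
x=1.330000, y=-0.991350:
  k1 = f(1.330000, -0.991350) = 0.494641
  k2 = f(1.495000, -0.909735) = 0.791525
  k3 = f(1.495000, -0.860749) = 0.865245
  k4 = f(1.660000, -0.705819) = 1.236546
  y ← -0.991350 + (0.33/6)·(k1 + 2k2 + 2k3 + k4) = -0.713890
y(1.66) ≈ -0.7139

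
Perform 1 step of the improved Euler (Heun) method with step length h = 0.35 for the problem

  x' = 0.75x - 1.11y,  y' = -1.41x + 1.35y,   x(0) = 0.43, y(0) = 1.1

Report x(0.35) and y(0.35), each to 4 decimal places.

0.0145, 1.5578

Heun on (x,y): k1 = f(s_n, state_n); k2 = f(s_n + h, state_n + h·k1); state_{n+1} = state_n + (h/2)·(k1 + k2).
0.000000: (0.430000, 1.100000)
  k1 = (-0.898500, 0.878700)
  predictor → (0.115525, 1.407545)
  k2 = (-1.475731, 1.737296)
  → (0.014510, 1.557799)
(x(0.35), y(0.35)) ≈ (0.0145, 1.5578)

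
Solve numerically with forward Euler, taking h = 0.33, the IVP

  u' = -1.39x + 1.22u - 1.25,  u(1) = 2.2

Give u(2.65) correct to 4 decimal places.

Euler: u_{n+1} = u_n + h·f(x_n, u_n).
x=1.000000, u=2.200000: f=0.044000 → u ← 2.200000 + 0.33·0.044000 = 2.214520
x=1.330000, u=2.214520: f=-0.396986 → u ← 2.214520 + 0.33·(-0.396986) = 2.083515
x=1.660000, u=2.083515: f=-1.015512 → u ← 2.083515 + 0.33·(-1.015512) = 1.748396
x=1.990000, u=1.748396: f=-1.883057 → u ← 1.748396 + 0.33·(-1.883057) = 1.126987
x=2.320000, u=1.126987: f=-3.099876 → u ← 1.126987 + 0.33·(-3.099876) = 0.104028
u(2.65) ≈ 0.1040

0.1040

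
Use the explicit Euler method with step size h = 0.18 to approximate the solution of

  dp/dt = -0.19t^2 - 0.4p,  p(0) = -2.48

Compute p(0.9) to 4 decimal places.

Euler: p_{n+1} = p_n + h·f(t_n, p_n).
t=0.000000, p=-2.480000: f=0.992000 → p ← -2.480000 + 0.18·0.992000 = -2.301440
t=0.180000, p=-2.301440: f=0.914420 → p ← -2.301440 + 0.18·0.914420 = -2.136844
t=0.360000, p=-2.136844: f=0.830114 → p ← -2.136844 + 0.18·0.830114 = -1.987424
t=0.540000, p=-1.987424: f=0.739566 → p ← -1.987424 + 0.18·0.739566 = -1.854302
t=0.720000, p=-1.854302: f=0.643225 → p ← -1.854302 + 0.18·0.643225 = -1.738522
p(0.9) ≈ -1.7385

-1.7385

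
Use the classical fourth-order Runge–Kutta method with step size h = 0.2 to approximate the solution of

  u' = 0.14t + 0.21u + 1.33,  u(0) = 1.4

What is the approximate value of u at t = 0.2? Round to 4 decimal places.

RK4: k1 = f(t_n, u_n); k2 = f(t_n + h/2, u_n + (h/2)·k1); k3 = f(t_n + h/2, u_n + (h/2)·k2); k4 = f(t_n + h, u_n + h·k3); u_{n+1} = u_n + (h/6)·(k1 + 2k2 + 2k3 + k4).
t=0.000000, u=1.400000:
  k1 = f(0.000000, 1.400000) = 1.624000
  k2 = f(0.100000, 1.562400) = 1.672104
  k3 = f(0.100000, 1.567210) = 1.673114
  k4 = f(0.200000, 1.734623) = 1.722271
  u ← 1.400000 + (0.2/6)·(k1 + 2k2 + 2k3 + k4) = 1.734557
u(0.2) ≈ 1.7346

1.7346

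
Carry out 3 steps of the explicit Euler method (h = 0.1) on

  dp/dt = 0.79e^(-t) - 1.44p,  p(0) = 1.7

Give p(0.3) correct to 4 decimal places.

1.2500

Euler: p_{n+1} = p_n + h·f(t_n, p_n).
t=0.000000, p=1.700000: f=-1.658000 → p ← 1.700000 + 0.1·(-1.658000) = 1.534200
t=0.100000, p=1.534200: f=-1.494426 → p ← 1.534200 + 0.1·(-1.494426) = 1.384757
t=0.200000, p=1.384757: f=-1.347253 → p ← 1.384757 + 0.1·(-1.347253) = 1.250032
p(0.3) ≈ 1.2500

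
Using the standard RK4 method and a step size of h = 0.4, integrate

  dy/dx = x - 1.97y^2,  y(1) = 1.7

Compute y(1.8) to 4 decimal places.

0.9087

RK4: k1 = f(x_n, y_n); k2 = f(x_n + h/2, y_n + (h/2)·k1); k3 = f(x_n + h/2, y_n + (h/2)·k2); k4 = f(x_n + h, y_n + h·k3); y_{n+1} = y_n + (h/6)·(k1 + 2k2 + 2k3 + k4).
x=1.000000, y=1.700000:
  k1 = f(1.000000, 1.700000) = -4.693300
  k2 = f(1.200000, 0.761340) = 0.058112
  k3 = f(1.200000, 1.711622) = -4.571413
  k4 = f(1.400000, -0.128565) = 1.367438
  y ← 1.700000 + (0.4/6)·(k1 + 2k2 + 2k3 + k4) = 0.876502
x=1.400000, y=0.876502:
  k1 = f(1.400000, 0.876502) = -0.113465
  k2 = f(1.600000, 0.853809) = 0.163889
  k3 = f(1.600000, 0.909280) = -0.028777
  k4 = f(1.800000, 0.864992) = 0.326026
  y ← 0.876502 + (0.4/6)·(k1 + 2k2 + 2k3 + k4) = 0.908688
y(1.8) ≈ 0.9087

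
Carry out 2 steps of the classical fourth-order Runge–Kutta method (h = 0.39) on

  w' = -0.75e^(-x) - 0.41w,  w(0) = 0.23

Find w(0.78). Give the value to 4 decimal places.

-0.1735

RK4: k1 = f(x_n, w_n); k2 = f(x_n + h/2, w_n + (h/2)·k1); k3 = f(x_n + h/2, w_n + (h/2)·k2); k4 = f(x_n + h, w_n + h·k3); w_{n+1} = w_n + (h/6)·(k1 + 2k2 + 2k3 + k4).
x=0.000000, w=0.230000:
  k1 = f(0.000000, 0.230000) = -0.844300
  k2 = f(0.195000, 0.065361) = -0.643924
  k3 = f(0.195000, 0.104435) = -0.659944
  k4 = f(0.390000, -0.027378) = -0.496568
  w ← 0.230000 + (0.39/6)·(k1 + 2k2 + 2k3 + k4) = -0.026659
x=0.390000, w=-0.026659:
  k1 = f(0.390000, -0.026659) = -0.496862
  k2 = f(0.585000, -0.123547) = -0.367175
  k3 = f(0.585000, -0.098258) = -0.377543
  k4 = f(0.780000, -0.173901) = -0.272505
  w ← -0.026659 + (0.39/6)·(k1 + 2k2 + 2k3 + k4) = -0.173482
w(0.78) ≈ -0.1735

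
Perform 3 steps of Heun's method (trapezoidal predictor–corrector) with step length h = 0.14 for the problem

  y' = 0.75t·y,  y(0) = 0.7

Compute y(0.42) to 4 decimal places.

Heun: k1 = f(t_n, y_n); k2 = f(t_n + h, y_n + h·k1); y_{n+1} = y_n + (h/2)·(k1 + k2).
t=0.000000, y=0.700000:
  k1 = f(0.000000, 0.700000) = 0.000000
  k2 = f(0.140000, 0.700000) = 0.073500
  y ← 0.700000 + (0.14/2)·(0.000000 + 0.073500) = 0.705145
t=0.140000, y=0.705145:
  k1 = f(0.140000, 0.705145) = 0.074040
  k2 = f(0.280000, 0.715511) = 0.150257
  y ← 0.705145 + (0.14/2)·(0.074040 + 0.150257) = 0.720846
t=0.280000, y=0.720846:
  k1 = f(0.280000, 0.720846) = 0.151378
  k2 = f(0.420000, 0.742039) = 0.233742
  y ← 0.720846 + (0.14/2)·(0.151378 + 0.233742) = 0.747804
y(0.42) ≈ 0.7478

0.7478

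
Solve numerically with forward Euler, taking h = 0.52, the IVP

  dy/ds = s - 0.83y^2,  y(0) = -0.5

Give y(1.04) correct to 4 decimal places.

-0.4970

Euler: y_{n+1} = y_n + h·f(s_n, y_n).
s=0.000000, y=-0.500000: f=-0.207500 → y ← -0.500000 + 0.52·(-0.207500) = -0.607900
s=0.520000, y=-0.607900: f=0.213280 → y ← -0.607900 + 0.52·0.213280 = -0.496995
y(1.04) ≈ -0.4970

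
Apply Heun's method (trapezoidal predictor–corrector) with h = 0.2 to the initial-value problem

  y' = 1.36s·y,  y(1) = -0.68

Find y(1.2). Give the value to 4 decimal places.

-0.9136

Heun: k1 = f(s_n, y_n); k2 = f(s_n + h, y_n + h·k1); y_{n+1} = y_n + (h/2)·(k1 + k2).
s=1.000000, y=-0.680000:
  k1 = f(1.000000, -0.680000) = -0.924800
  k2 = f(1.200000, -0.864960) = -1.411615
  y ← -0.680000 + (0.2/2)·(-0.924800 + (-1.411615)) = -0.913641
y(1.2) ≈ -0.9136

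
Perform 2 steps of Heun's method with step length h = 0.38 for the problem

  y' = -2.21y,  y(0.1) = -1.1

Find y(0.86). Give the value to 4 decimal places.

-0.2893

Heun: k1 = f(s_n, y_n); k2 = f(s_n + h, y_n + h·k1); y_{n+1} = y_n + (h/2)·(k1 + k2).
s=0.100000, y=-1.100000:
  k1 = f(0.100000, -1.100000) = 2.431000
  k2 = f(0.480000, -0.176220) = 0.389446
  y ← -1.100000 + (0.38/2)·(2.431000 + 0.389446) = -0.564115
s=0.480000, y=-0.564115:
  k1 = f(0.480000, -0.564115) = 1.246695
  k2 = f(0.860000, -0.090371) = 0.199720
  y ← -0.564115 + (0.38/2)·(1.246695 + 0.199720) = -0.289296
y(0.86) ≈ -0.2893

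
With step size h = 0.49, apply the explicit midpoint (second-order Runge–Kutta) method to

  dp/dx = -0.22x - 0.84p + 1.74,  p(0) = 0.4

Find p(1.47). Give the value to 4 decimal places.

Midpoint: k1 = f(x_n, p_n); k2 = f(x_n + h/2, p_n + (h/2)·k1); p_{n+1} = p_n + h·k2.
x=0.000000, p=0.400000:
  k1 = f(0.000000, 0.400000) = 1.404000
  k2 = f(0.245000, 0.743980) = 1.061157
  p ← 0.400000 + 0.49·1.061157 = 0.919967
x=0.490000, p=0.919967:
  k1 = f(0.490000, 0.919967) = 0.859428
  k2 = f(0.735000, 1.130527) = 0.628658
  p ← 0.919967 + 0.49·0.628658 = 1.228009
x=0.980000, p=1.228009:
  k1 = f(0.980000, 1.228009) = 0.492872
  k2 = f(1.225000, 1.348763) = 0.337539
  p ← 1.228009 + 0.49·0.337539 = 1.393403
p(1.47) ≈ 1.3934

1.3934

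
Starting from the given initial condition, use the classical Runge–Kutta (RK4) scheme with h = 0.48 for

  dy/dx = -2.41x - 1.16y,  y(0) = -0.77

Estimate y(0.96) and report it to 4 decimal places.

RK4: k1 = f(x_n, y_n); k2 = f(x_n + h/2, y_n + (h/2)·k1); k3 = f(x_n + h/2, y_n + (h/2)·k2); k4 = f(x_n + h, y_n + h·k3); y_{n+1} = y_n + (h/6)·(k1 + 2k2 + 2k3 + k4).
x=0.000000, y=-0.770000:
  k1 = f(0.000000, -0.770000) = 0.893200
  k2 = f(0.240000, -0.555632) = 0.066133
  k3 = f(0.240000, -0.754128) = 0.296389
  k4 = f(0.480000, -0.627734) = -0.428629
  y ← -0.770000 + (0.48/6)·(k1 + 2k2 + 2k3 + k4) = -0.674831
x=0.480000, y=-0.674831:
  k1 = f(0.480000, -0.674831) = -0.373996
  k2 = f(0.720000, -0.764590) = -0.848276
  k3 = f(0.720000, -0.878417) = -0.716236
  k4 = f(0.960000, -1.018624) = -1.131996
  y ← -0.674831 + (0.48/6)·(k1 + 2k2 + 2k3 + k4) = -1.045632
y(0.96) ≈ -1.0456

-1.0456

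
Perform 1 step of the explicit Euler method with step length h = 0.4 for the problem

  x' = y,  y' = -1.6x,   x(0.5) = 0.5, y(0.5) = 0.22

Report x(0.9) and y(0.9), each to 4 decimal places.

Euler on (x,y): x_{n+1} = x_n + h·x', y_{n+1} = y_n + h·y'.
0.500000: (0.500000, 0.220000); f=(0.220000, -0.800000) → (0.588000, -0.100000)
(x(0.9), y(0.9)) ≈ (0.5880, -0.1000)

0.5880, -0.1000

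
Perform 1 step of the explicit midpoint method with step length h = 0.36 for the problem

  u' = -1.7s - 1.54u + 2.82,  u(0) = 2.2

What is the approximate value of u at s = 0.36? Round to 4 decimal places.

1.9420

Midpoint: k1 = f(s_n, u_n); k2 = f(s_n + h/2, u_n + (h/2)·k1); u_{n+1} = u_n + h·k2.
s=0.000000, u=2.200000:
  k1 = f(0.000000, 2.200000) = -0.568000
  k2 = f(0.180000, 2.097760) = -0.716550
  u ← 2.200000 + 0.36·(-0.716550) = 1.942042
u(0.36) ≈ 1.9420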